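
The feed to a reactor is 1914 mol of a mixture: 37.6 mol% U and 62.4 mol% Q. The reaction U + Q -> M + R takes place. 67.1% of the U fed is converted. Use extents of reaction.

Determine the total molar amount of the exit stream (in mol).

1910 mol

U reacted = 0.671 × 719.7 = 482.9 mol; ν_U = −1, so ξ = 482.9/1 = 482.9 mol.
Outlet amounts (n = n₀ + ν ξ):
  U: 719.7 − 1(482.9) = 236.8
  Q: 1194 − 1(482.9) = 711.4
  M: 0 + 1(482.9) = 482.9
  R: 0 + 1(482.9) = 482.9
Total out = 236.8 + 711.4 + 482.9 + 482.9 = 1914 mol.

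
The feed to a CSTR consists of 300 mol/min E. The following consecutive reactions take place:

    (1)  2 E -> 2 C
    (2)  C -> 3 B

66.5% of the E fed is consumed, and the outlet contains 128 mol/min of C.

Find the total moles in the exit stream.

Conversion of E: E consumed = 2ξ₁ = 0.665 × 300 → ξ₁ = 99.75 mol/min.
C balance: n_C = 0 + 2ξ₁ − 1ξ₂ = 128 → ξ₂ = (2·99.75 − 128)/1 = 71.5 mol/min.
Outlet amounts (n = n₀ + Σ ν·ξ):
  E: 300 − 2(99.75) = 100.5
  C: 0 + 2(99.75) − 1(71.5) = 128
  B: 0 + 3(71.5) = 214.5
Total out = 100.5 + 128 + 214.5 = 443 mol/min.

443 mol/min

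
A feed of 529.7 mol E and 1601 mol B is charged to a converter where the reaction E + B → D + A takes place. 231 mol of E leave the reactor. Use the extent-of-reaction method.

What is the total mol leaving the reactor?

For E: n = n₀ − 1ξ → 231 = 529.7 − 1ξ, giving ξ = 298.7 mol.
Outlet amounts (n = n₀ + ν ξ):
  E: 529.7 − 1(298.7) = 231
  B: 1601 − 1(298.7) = 1302
  D: 0 + 1(298.7) = 298.7
  A: 0 + 1(298.7) = 298.7
Total out = 231 + 1302 + 298.7 + 298.7 = 2131 mol.

2130 mol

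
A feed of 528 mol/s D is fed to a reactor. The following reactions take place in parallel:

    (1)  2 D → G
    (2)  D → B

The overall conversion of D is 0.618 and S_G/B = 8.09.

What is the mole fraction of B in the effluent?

0.0507

Conversion of D: D consumed = 0.618 × 528 = 326.3 mol/s = 2ξ₁ + 1ξ₂.
Selectivity: 1ξ₁ / (1ξ₂) = 8.09 → ξ₁ = 8.09 ξ₂.
Substitute: (2·8.09 + 1) ξ₂ = 326.3 → ξ₂ = 18.99 mol/s, ξ₁ = 153.7 mol/s.
Outlet amounts (n = n₀ + Σ ν·ξ):
  D: 528 − 2(153.7) − 1(18.99) = 201.7
  G: 0 + 1(153.7) = 153.7
  B: 0 + 1(18.99) = 18.99
Total out = 374.3 mol/s; y_B = 18.99 / 374.3 = 0.05074.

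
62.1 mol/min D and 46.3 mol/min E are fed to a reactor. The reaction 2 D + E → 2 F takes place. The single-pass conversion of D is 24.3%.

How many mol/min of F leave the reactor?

15.1 mol/min

D reacted = 0.243 × 62.1 = 15.09 mol/min; ν_D = −2, so ξ = 15.09/2 = 7.545 mol/min.
Outlet amounts (n = n₀ + ν ξ):
  D: 62.1 − 2(7.545) = 47.01
  E: 46.3 − 1(7.545) = 38.75
  F: 0 + 2(7.545) = 15.09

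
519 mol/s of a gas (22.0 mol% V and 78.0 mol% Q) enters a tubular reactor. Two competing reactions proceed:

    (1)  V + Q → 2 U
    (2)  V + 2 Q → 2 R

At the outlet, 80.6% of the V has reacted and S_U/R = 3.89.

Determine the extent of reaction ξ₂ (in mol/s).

ξ₂ = 18.8 mol/s

Conversion of V: V consumed = 0.806 × 114.2 = 92.03 mol/s = 1ξ₁ + 1ξ₂.
Selectivity: 2ξ₁ / (2ξ₂) = 3.89 → ξ₁ = 3.89 ξ₂.
Substitute: (1·3.89 + 1) ξ₂ = 92.03 → ξ₂ = 18.82 mol/s, ξ₁ = 73.21 mol/s.
Outlet amounts (n = n₀ + Σ ν·ξ):
  V: 114.2 − 1(73.21) − 1(18.82) = 22.15
  Q: 404.8 − 1(73.21) − 2(18.82) = 294
  U: 0 + 2(73.21) = 146.4
  R: 0 + 2(18.82) = 37.64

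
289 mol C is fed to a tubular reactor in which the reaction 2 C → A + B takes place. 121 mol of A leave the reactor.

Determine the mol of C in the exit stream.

47 mol

For A: n = n₀ + 1ξ → 121 = 0 + 1ξ, giving ξ = 121 mol.
Outlet amounts (n = n₀ + ν ξ):
  C: 289 − 2(121) = 47
  A: 0 + 1(121) = 121
  B: 0 + 1(121) = 121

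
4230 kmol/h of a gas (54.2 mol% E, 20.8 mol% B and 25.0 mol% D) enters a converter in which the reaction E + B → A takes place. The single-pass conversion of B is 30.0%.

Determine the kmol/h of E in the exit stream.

B reacted = 0.3 × 879.8 = 264 kmol/h; ν_B = −1, so ξ = 264/1 = 264 kmol/h.
Outlet amounts (n = n₀ + ν ξ):
  E: 2293 − 1(264) = 2029
  B: 879.8 − 1(264) = 615.9
  A: 0 + 1(264) = 264
  D: 1058 (inert)

2030 kmol/h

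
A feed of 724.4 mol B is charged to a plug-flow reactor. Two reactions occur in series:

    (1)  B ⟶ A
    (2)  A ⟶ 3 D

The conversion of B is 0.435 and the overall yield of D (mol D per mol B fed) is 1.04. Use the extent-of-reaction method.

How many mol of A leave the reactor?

64 mol

Conversion of B: B consumed = 1ξ₁ = 0.435 × 724.4 → ξ₁ = 315.1 mol.
Yield of D: 3ξ₂ / 724.4 = 1.04 → ξ₂ = 251.1 mol.
Outlet amounts (n = n₀ + Σ ν·ξ):
  B: 724.4 − 1(315.1) = 409.3
  A: 0 + 1(315.1) − 1(251.1) = 63.99
  D: 0 + 3(251.1) = 753.4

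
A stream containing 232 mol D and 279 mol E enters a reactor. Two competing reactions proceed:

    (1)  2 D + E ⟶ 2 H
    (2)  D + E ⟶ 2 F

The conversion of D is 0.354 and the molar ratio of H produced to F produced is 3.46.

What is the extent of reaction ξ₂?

Conversion of D: D consumed = 0.354 × 232 = 82.13 mol = 2ξ₁ + 1ξ₂.
Selectivity: 2ξ₁ / (2ξ₂) = 3.46 → ξ₁ = 3.46 ξ₂.
Substitute: (2·3.46 + 1) ξ₂ = 82.13 → ξ₂ = 10.37 mol, ξ₁ = 35.88 mol.
Outlet amounts (n = n₀ + Σ ν·ξ):
  D: 232 − 2(35.88) − 1(10.37) = 149.9
  E: 279 − 1(35.88) − 1(10.37) = 232.8
  H: 0 + 2(35.88) = 71.76
  F: 0 + 2(10.37) = 20.74

ξ₂ = 10.4 mol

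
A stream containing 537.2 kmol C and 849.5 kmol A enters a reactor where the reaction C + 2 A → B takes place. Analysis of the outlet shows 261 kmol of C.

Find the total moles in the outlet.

834 kmol

For C: n = n₀ − 1ξ → 261 = 537.2 − 1ξ, giving ξ = 276.2 kmol.
Outlet amounts (n = n₀ + ν ξ):
  C: 537.2 − 1(276.2) = 261
  A: 849.5 − 2(276.2) = 297.1
  B: 0 + 1(276.2) = 276.2
Total out = 261 + 297.1 + 276.2 = 834.3 kmol.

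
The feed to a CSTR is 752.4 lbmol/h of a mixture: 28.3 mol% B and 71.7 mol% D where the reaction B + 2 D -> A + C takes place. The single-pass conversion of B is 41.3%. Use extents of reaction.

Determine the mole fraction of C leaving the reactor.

B reacted = 0.413 × 212.9 = 87.94 lbmol/h; ν_B = −1, so ξ = 87.94/1 = 87.94 lbmol/h.
Outlet amounts (n = n₀ + ν ξ):
  B: 212.9 − 1(87.94) = 125
  D: 539.5 − 2(87.94) = 363.6
  A: 0 + 1(87.94) = 87.94
  C: 0 + 1(87.94) = 87.94
Total out = 664.5 lbmol/h; y_C = 87.94 / 664.5 = 0.1323.

0.132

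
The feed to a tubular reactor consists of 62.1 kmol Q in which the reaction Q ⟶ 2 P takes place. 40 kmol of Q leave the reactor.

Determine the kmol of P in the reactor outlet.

44.2 kmol

For Q: n = n₀ − 1ξ → 40 = 62.1 − 1ξ, giving ξ = 22.1 kmol.
Outlet amounts (n = n₀ + ν ξ):
  Q: 62.1 − 1(22.1) = 40
  P: 0 + 2(22.1) = 44.2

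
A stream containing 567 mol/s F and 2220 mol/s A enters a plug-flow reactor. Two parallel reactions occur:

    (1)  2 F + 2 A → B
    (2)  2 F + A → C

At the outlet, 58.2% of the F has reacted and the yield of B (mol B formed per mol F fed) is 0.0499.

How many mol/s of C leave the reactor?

Yield of B: 1ξ₁ / 567 = 0.0499 → ξ₁ = 28.29 mol/s.
Conversion of F: 2ξ₁ + 2ξ₂ = 0.582 × 567 = 330 → ξ₂ = 136.7 mol/s.
Outlet amounts (n = n₀ + Σ ν·ξ):
  F: 567 − 2(28.29) − 2(136.7) = 237
  A: 2220 − 2(28.29) − 1(136.7) = 2027
  B: 0 + 1(28.29) = 28.29
  C: 0 + 1(136.7) = 136.7

137 mol/s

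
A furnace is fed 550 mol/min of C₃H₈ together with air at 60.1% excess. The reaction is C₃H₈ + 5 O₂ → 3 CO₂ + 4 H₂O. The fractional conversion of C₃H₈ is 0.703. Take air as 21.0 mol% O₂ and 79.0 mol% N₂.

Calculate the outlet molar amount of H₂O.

1550 mol/min

Stoichiometric O₂ = 5 × 550 = 2750 mol/min; O₂ fed = 2750 × 1.601 = 4403 mol/min.
N₂ fed = 4403 × 79/21 = 16560 mol/min.
Fuel reacted = 0.703 × 550 → ξ = 386.6 mol/min.
Outlet (n = n₀ + ν ξ):
  C₃H₈: 550 − 1(386.6) = 163.4
  O₂: 4403 − 5(386.6) = 2470
  N₂: 16560 (inert)
  CO₂: 0 + 3(386.6) = 1160
  H₂O: 0 + 4(386.6) = 1547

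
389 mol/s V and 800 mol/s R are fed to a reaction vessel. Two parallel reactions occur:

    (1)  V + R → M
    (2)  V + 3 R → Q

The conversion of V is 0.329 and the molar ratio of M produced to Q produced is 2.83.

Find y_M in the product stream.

0.0951

Conversion of V: V consumed = 0.329 × 389 = 128 mol/s = 1ξ₁ + 1ξ₂.
Selectivity: 1ξ₁ / (1ξ₂) = 2.83 → ξ₁ = 2.83 ξ₂.
Substitute: (1·2.83 + 1) ξ₂ = 128 → ξ₂ = 33.42 mol/s, ξ₁ = 94.57 mol/s.
Outlet amounts (n = n₀ + Σ ν·ξ):
  V: 389 − 1(94.57) − 1(33.42) = 261
  R: 800 − 1(94.57) − 3(33.42) = 605.2
  M: 0 + 1(94.57) = 94.57
  Q: 0 + 1(33.42) = 33.42
Total out = 994.2 mol/s; y_M = 94.57 / 994.2 = 0.09512.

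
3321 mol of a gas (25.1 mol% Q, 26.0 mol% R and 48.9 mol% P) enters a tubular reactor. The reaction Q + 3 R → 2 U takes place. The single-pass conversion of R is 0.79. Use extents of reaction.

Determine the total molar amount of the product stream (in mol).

2870 mol

R reacted = 0.79 × 863.5 = 682.1 mol; ν_R = −3, so ξ = 682.1/3 = 227.4 mol.
Outlet amounts (n = n₀ + ν ξ):
  Q: 833.6 − 1(227.4) = 606.2
  R: 863.5 − 3(227.4) = 181.3
  U: 0 + 2(227.4) = 454.8
  P: 1624 (inert)
Total out = 606.2 + 181.3 + 454.8 + 1624 = 2866 mol.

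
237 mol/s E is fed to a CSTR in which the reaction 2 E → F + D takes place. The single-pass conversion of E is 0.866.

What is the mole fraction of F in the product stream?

0.433

E reacted = 0.866 × 237 = 205.2 mol/s; ν_E = −2, so ξ = 205.2/2 = 102.6 mol/s.
Outlet amounts (n = n₀ + ν ξ):
  E: 237 − 2(102.6) = 31.76
  F: 0 + 1(102.6) = 102.6
  D: 0 + 1(102.6) = 102.6
Total out = 237 mol/s; y_F = 102.6 / 237 = 0.433.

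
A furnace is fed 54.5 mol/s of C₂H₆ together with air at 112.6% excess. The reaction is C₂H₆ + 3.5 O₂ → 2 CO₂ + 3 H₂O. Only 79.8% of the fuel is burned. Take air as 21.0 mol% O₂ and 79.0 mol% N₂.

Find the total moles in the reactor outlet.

2010 mol/s

Stoichiometric O₂ = 3.5 × 54.5 = 190.8 mol/s; O₂ fed = 190.8 × 2.126 = 405.5 mol/s.
N₂ fed = 405.5 × 79/21 = 1526 mol/s.
Fuel reacted = 0.798 × 54.5 → ξ = 43.49 mol/s.
Outlet (n = n₀ + ν ξ):
  C₂H₆: 54.5 − 1(43.49) = 11.01
  O₂: 405.5 − 3.5(43.49) = 253.3
  N₂: 1526 (inert)
  CO₂: 0 + 2(43.49) = 86.98
  H₂O: 0 + 3(43.49) = 130.5
Total out = 11.01 + 253.3 + 1526 + 86.98 + 130.5 = 2007 mol/s.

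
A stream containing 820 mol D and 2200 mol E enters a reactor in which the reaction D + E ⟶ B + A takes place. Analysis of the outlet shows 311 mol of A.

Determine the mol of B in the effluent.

For A: n = n₀ + 1ξ → 311 = 0 + 1ξ, giving ξ = 311 mol.
Outlet amounts (n = n₀ + ν ξ):
  D: 820 − 1(311) = 509
  E: 2200 − 1(311) = 1889
  B: 0 + 1(311) = 311
  A: 0 + 1(311) = 311

311 mol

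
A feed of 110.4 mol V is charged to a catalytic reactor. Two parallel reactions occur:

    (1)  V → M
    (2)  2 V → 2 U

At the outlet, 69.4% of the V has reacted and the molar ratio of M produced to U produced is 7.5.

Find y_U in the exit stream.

0.0816

Conversion of V: V consumed = 0.694 × 110.4 = 76.62 mol = 1ξ₁ + 2ξ₂.
Selectivity: 1ξ₁ / (2ξ₂) = 7.5 → ξ₁ = 15 ξ₂.
Substitute: (1·15 + 2) ξ₂ = 76.62 → ξ₂ = 4.507 mol, ξ₁ = 67.6 mol.
Outlet amounts (n = n₀ + Σ ν·ξ):
  V: 110.4 − 1(67.6) − 2(4.507) = 33.78
  M: 0 + 1(67.6) = 67.6
  U: 0 + 2(4.507) = 9.014
Total out = 110.4 mol; y_U = 9.014 / 110.4 = 0.08165.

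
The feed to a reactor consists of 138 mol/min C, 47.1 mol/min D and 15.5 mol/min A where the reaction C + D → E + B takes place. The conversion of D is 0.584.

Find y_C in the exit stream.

0.551

D reacted = 0.584 × 47.1 = 27.51 mol/min; ν_D = −1, so ξ = 27.51/1 = 27.51 mol/min.
Outlet amounts (n = n₀ + ν ξ):
  C: 138 − 1(27.51) = 110.5
  D: 47.1 − 1(27.51) = 19.59
  E: 0 + 1(27.51) = 27.51
  B: 0 + 1(27.51) = 27.51
  A: 15.5 (inert)
Total out = 200.6 mol/min; y_C = 110.5 / 200.6 = 0.5508.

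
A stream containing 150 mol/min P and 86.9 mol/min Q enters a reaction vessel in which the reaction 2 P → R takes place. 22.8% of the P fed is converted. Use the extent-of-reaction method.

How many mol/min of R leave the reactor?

17.1 mol/min

P reacted = 0.228 × 150 = 34.2 mol/min; ν_P = −2, so ξ = 34.2/2 = 17.1 mol/min.
Outlet amounts (n = n₀ + ν ξ):
  P: 150 − 2(17.1) = 115.8
  R: 0 + 1(17.1) = 17.1
  Q: 86.9 (inert)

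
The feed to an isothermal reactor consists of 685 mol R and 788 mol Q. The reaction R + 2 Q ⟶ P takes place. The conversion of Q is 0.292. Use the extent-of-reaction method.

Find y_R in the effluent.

0.459

Q reacted = 0.292 × 788 = 230.1 mol; ν_Q = −2, so ξ = 230.1/2 = 115 mol.
Outlet amounts (n = n₀ + ν ξ):
  R: 685 − 1(115) = 570
  Q: 788 − 2(115) = 557.9
  P: 0 + 1(115) = 115
Total out = 1243 mol; y_R = 570 / 1243 = 0.4586.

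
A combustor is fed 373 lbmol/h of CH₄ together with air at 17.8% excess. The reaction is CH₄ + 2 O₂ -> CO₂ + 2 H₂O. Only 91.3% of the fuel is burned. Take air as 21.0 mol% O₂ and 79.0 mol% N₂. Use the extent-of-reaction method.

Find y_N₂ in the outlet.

Stoichiometric O₂ = 2 × 373 = 746 lbmol/h; O₂ fed = 746 × 1.178 = 878.8 lbmol/h.
N₂ fed = 878.8 × 79/21 = 3306 lbmol/h.
Fuel reacted = 0.913 × 373 → ξ = 340.5 lbmol/h.
Outlet (n = n₀ + ν ξ):
  CH₄: 373 − 1(340.5) = 32.45
  O₂: 878.8 − 2(340.5) = 197.7
  N₂: 3306 (inert)
  CO₂: 0 + 1(340.5) = 340.5
  H₂O: 0 + 2(340.5) = 681.1
Total out = 4558 lbmol/h; y_N₂ = 3306 / 4558 = 0.7253.

0.725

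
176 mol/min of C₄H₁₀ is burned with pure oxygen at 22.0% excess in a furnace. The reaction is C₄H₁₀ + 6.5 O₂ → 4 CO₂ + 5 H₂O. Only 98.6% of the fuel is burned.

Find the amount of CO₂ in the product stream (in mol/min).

694 mol/min

Stoichiometric O₂ = 6.5 × 176 = 1144 mol/min; O₂ fed = 1144 × 1.220 = 1396 mol/min.
Fuel reacted = 0.986 × 176 → ξ = 173.5 mol/min.
Outlet (n = n₀ + ν ξ):
  C₄H₁₀: 176 − 1(173.5) = 2.464
  O₂: 1396 − 6.5(173.5) = 267.7
  CO₂: 0 + 4(173.5) = 694.1
  H₂O: 0 + 5(173.5) = 867.7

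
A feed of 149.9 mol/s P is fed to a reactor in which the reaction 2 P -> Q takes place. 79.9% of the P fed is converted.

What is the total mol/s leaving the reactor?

90 mol/s

P reacted = 0.799 × 149.9 = 119.8 mol/s; ν_P = −2, so ξ = 119.8/2 = 59.89 mol/s.
Outlet amounts (n = n₀ + ν ξ):
  P: 149.9 − 2(59.89) = 30.13
  Q: 0 + 1(59.89) = 59.89
Total out = 30.13 + 59.89 = 90.01 mol/s.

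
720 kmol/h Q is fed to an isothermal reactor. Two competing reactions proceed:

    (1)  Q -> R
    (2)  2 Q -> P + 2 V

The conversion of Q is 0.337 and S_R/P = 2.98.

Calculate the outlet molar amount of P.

Conversion of Q: Q consumed = 0.337 × 720 = 242.6 kmol/h = 1ξ₁ + 2ξ₂.
Selectivity: 1ξ₁ / (1ξ₂) = 2.98 → ξ₁ = 2.98 ξ₂.
Substitute: (1·2.98 + 2) ξ₂ = 242.6 → ξ₂ = 48.72 kmol/h, ξ₁ = 145.2 kmol/h.
Outlet amounts (n = n₀ + Σ ν·ξ):
  Q: 720 − 1(145.2) − 2(48.72) = 477.4
  R: 0 + 1(145.2) = 145.2
  P: 0 + 1(48.72) = 48.72
  V: 0 + 2(48.72) = 97.45

48.7 kmol/h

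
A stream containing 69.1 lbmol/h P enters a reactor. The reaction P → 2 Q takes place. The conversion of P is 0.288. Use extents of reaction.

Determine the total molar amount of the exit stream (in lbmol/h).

P reacted = 0.288 × 69.1 = 19.9 lbmol/h; ν_P = −1, so ξ = 19.9/1 = 19.9 lbmol/h.
Outlet amounts (n = n₀ + ν ξ):
  P: 69.1 − 1(19.9) = 49.2
  Q: 0 + 2(19.9) = 39.8
Total out = 49.2 + 39.8 = 89 lbmol/h.

89 lbmol/h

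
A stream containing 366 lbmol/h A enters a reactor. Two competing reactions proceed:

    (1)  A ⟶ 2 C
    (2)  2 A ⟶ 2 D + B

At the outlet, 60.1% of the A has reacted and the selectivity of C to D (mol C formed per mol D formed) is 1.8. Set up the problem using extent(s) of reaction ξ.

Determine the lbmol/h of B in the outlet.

Conversion of A: A consumed = 0.601 × 366 = 220 lbmol/h = 1ξ₁ + 2ξ₂.
Selectivity: 2ξ₁ / (2ξ₂) = 1.8 → ξ₁ = 1.8 ξ₂.
Substitute: (1·1.8 + 2) ξ₂ = 220 → ξ₂ = 57.89 lbmol/h, ξ₁ = 104.2 lbmol/h.
Outlet amounts (n = n₀ + Σ ν·ξ):
  A: 366 − 1(104.2) − 2(57.89) = 146
  C: 0 + 2(104.2) = 208.4
  D: 0 + 2(57.89) = 115.8
  B: 0 + 1(57.89) = 57.89

57.9 lbmol/h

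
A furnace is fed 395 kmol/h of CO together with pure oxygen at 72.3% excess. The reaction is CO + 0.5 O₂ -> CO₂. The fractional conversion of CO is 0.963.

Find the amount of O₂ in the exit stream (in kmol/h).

150 kmol/h

Stoichiometric O₂ = 0.5 × 395 = 197.5 kmol/h; O₂ fed = 197.5 × 1.723 = 340.3 kmol/h.
Fuel reacted = 0.963 × 395 → ξ = 380.4 kmol/h.
Outlet (n = n₀ + ν ξ):
  CO: 395 − 1(380.4) = 14.62
  O₂: 340.3 − 0.5(380.4) = 150.1
  CO₂: 0 + 1(380.4) = 380.4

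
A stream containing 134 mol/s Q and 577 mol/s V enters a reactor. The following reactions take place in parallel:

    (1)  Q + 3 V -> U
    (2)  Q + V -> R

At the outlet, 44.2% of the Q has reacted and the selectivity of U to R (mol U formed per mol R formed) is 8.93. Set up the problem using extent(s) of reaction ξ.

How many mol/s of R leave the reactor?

5.96 mol/s

Conversion of Q: Q consumed = 0.442 × 134 = 59.23 mol/s = 1ξ₁ + 1ξ₂.
Selectivity: 1ξ₁ / (1ξ₂) = 8.93 → ξ₁ = 8.93 ξ₂.
Substitute: (1·8.93 + 1) ξ₂ = 59.23 → ξ₂ = 5.965 mol/s, ξ₁ = 53.26 mol/s.
Outlet amounts (n = n₀ + Σ ν·ξ):
  Q: 134 − 1(53.26) − 1(5.965) = 74.77
  V: 577 − 3(53.26) − 1(5.965) = 411.2
  U: 0 + 1(53.26) = 53.26
  R: 0 + 1(5.965) = 5.965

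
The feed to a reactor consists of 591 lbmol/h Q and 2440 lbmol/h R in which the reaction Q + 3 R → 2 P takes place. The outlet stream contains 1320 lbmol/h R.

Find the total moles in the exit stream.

For R: n = n₀ − 3ξ → 1320 = 2440 − 3ξ, giving ξ = 373.3 lbmol/h.
Outlet amounts (n = n₀ + ν ξ):
  Q: 591 − 1(373.3) = 217.7
  R: 2440 − 3(373.3) = 1320
  P: 0 + 2(373.3) = 746.7
Total out = 217.7 + 1320 + 746.7 = 2284 lbmol/h.

2280 lbmol/h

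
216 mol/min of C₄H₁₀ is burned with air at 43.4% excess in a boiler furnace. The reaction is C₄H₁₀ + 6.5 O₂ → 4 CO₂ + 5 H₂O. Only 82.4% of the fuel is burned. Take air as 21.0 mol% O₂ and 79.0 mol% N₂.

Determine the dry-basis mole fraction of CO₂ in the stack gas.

0.0775

Stoichiometric O₂ = 6.5 × 216 = 1404 mol/min; O₂ fed = 1404 × 1.434 = 2013 mol/min.
N₂ fed = 2013 × 79/21 = 7574 mol/min.
Fuel reacted = 0.824 × 216 → ξ = 178 mol/min.
Outlet (n = n₀ + ν ξ):
  C₄H₁₀: 216 − 1(178) = 38.02
  O₂: 2013 − 6.5(178) = 856.4
  N₂: 7574 (inert)
  CO₂: 0 + 4(178) = 711.9
  H₂O: 0 + 5(178) = 889.9
Dry total = 9180 mol/min; y_CO₂ (dry) = 711.9 / 9180 = 0.07755.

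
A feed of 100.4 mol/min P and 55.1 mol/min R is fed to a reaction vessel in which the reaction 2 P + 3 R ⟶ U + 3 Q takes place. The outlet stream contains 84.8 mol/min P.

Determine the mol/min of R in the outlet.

31.7 mol/min

For P: n = n₀ − 2ξ → 84.8 = 100.4 − 2ξ, giving ξ = 7.8 mol/min.
Outlet amounts (n = n₀ + ν ξ):
  P: 100.4 − 2(7.8) = 84.8
  R: 55.1 − 3(7.8) = 31.7
  U: 0 + 1(7.8) = 7.8
  Q: 0 + 3(7.8) = 23.4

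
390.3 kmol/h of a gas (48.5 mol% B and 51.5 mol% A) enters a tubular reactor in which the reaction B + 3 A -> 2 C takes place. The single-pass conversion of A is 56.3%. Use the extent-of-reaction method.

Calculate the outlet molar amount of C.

A reacted = 0.563 × 201 = 113.2 kmol/h; ν_A = −3, so ξ = 113.2/3 = 37.72 kmol/h.
Outlet amounts (n = n₀ + ν ξ):
  B: 189.3 − 1(37.72) = 151.6
  A: 201 − 3(37.72) = 87.84
  C: 0 + 2(37.72) = 75.44

75.4 kmol/h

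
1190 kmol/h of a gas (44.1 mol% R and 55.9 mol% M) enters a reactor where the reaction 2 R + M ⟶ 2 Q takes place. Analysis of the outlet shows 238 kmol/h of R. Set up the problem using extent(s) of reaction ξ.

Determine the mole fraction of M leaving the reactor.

For R: n = n₀ − 2ξ → 238 = 524.8 − 2ξ, giving ξ = 143.4 kmol/h.
Outlet amounts (n = n₀ + ν ξ):
  R: 524.8 − 2(143.4) = 238
  M: 665.2 − 1(143.4) = 521.8
  Q: 0 + 2(143.4) = 286.8
Total out = 1047 kmol/h; y_M = 521.8 / 1047 = 0.4986.

0.499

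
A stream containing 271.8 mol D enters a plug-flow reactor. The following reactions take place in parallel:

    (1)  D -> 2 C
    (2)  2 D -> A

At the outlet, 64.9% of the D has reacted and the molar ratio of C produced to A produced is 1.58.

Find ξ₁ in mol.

ξ₁ = 49.9 mol

Conversion of D: D consumed = 0.649 × 271.8 = 176.4 mol = 1ξ₁ + 2ξ₂.
Selectivity: 2ξ₁ / (1ξ₂) = 1.58 → ξ₁ = 0.79 ξ₂.
Substitute: (1·0.79 + 2) ξ₂ = 176.4 → ξ₂ = 63.23 mol, ξ₁ = 49.95 mol.
Outlet amounts (n = n₀ + Σ ν·ξ):
  D: 271.8 − 1(49.95) − 2(63.23) = 95.4
  C: 0 + 2(49.95) = 99.9
  A: 0 + 1(63.23) = 63.23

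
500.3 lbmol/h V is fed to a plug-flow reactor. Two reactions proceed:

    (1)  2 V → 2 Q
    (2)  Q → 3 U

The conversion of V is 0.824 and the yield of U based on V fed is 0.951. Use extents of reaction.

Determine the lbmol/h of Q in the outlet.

Conversion of V: V consumed = 2ξ₁ = 0.824 × 500.3 → ξ₁ = 206.1 lbmol/h.
Yield of U: 3ξ₂ / 500.3 = 0.951 → ξ₂ = 158.6 lbmol/h.
Outlet amounts (n = n₀ + Σ ν·ξ):
  V: 500.3 − 2(206.1) = 88.05
  Q: 0 + 2(206.1) − 1(158.6) = 253.7
  U: 0 + 3(158.6) = 475.8

254 lbmol/h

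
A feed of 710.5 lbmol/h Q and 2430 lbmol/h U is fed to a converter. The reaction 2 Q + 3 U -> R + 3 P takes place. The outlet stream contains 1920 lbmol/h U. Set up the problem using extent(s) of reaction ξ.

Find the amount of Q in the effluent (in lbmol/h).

370 lbmol/h

For U: n = n₀ − 3ξ → 1920 = 2430 − 3ξ, giving ξ = 170 lbmol/h.
Outlet amounts (n = n₀ + ν ξ):
  Q: 710.5 − 2(170) = 370.5
  U: 2430 − 3(170) = 1920
  R: 0 + 1(170) = 170
  P: 0 + 3(170) = 510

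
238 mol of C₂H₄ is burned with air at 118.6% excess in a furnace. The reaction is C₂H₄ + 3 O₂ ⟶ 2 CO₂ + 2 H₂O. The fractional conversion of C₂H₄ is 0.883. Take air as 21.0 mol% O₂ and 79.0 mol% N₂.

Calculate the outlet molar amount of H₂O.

420 mol

Stoichiometric O₂ = 3 × 238 = 714 mol; O₂ fed = 714 × 2.186 = 1561 mol.
N₂ fed = 1561 × 79/21 = 5872 mol.
Fuel reacted = 0.883 × 238 → ξ = 210.2 mol.
Outlet (n = n₀ + ν ξ):
  C₂H₄: 238 − 1(210.2) = 27.85
  O₂: 1561 − 3(210.2) = 930.3
  N₂: 5872 (inert)
  CO₂: 0 + 2(210.2) = 420.3
  H₂O: 0 + 2(210.2) = 420.3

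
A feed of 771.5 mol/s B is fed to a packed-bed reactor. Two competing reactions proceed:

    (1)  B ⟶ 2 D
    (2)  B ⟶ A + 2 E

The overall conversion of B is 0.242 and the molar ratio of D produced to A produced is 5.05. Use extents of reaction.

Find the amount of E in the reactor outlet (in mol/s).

106 mol/s

Conversion of B: B consumed = 0.242 × 771.5 = 186.7 mol/s = 1ξ₁ + 1ξ₂.
Selectivity: 2ξ₁ / (1ξ₂) = 5.05 → ξ₁ = 2.525 ξ₂.
Substitute: (1·2.525 + 1) ξ₂ = 186.7 → ξ₂ = 52.97 mol/s, ξ₁ = 133.7 mol/s.
Outlet amounts (n = n₀ + Σ ν·ξ):
  B: 771.5 − 1(133.7) − 1(52.97) = 584.8
  D: 0 + 2(133.7) = 267.5
  A: 0 + 1(52.97) = 52.97
  E: 0 + 2(52.97) = 105.9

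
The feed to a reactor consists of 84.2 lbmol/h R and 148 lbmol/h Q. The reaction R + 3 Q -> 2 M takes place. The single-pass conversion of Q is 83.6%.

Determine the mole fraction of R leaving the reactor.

0.287

Q reacted = 0.836 × 148 = 123.7 lbmol/h; ν_Q = −3, so ξ = 123.7/3 = 41.24 lbmol/h.
Outlet amounts (n = n₀ + ν ξ):
  R: 84.2 − 1(41.24) = 42.96
  Q: 148 − 3(41.24) = 24.27
  M: 0 + 2(41.24) = 82.49
Total out = 149.7 lbmol/h; y_R = 42.96 / 149.7 = 0.2869.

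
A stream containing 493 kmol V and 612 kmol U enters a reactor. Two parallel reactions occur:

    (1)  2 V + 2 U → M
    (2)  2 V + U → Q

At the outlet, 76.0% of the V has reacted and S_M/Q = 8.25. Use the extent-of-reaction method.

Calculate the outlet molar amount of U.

Conversion of V: V consumed = 0.76 × 493 = 374.7 kmol = 2ξ₁ + 2ξ₂.
Selectivity: 1ξ₁ / (1ξ₂) = 8.25 → ξ₁ = 8.25 ξ₂.
Substitute: (2·8.25 + 2) ξ₂ = 374.7 → ξ₂ = 20.25 kmol, ξ₁ = 167.1 kmol.
Outlet amounts (n = n₀ + Σ ν·ξ):
  V: 493 − 2(167.1) − 2(20.25) = 118.3
  U: 612 − 2(167.1) − 1(20.25) = 257.6
  M: 0 + 1(167.1) = 167.1
  Q: 0 + 1(20.25) = 20.25

258 kmol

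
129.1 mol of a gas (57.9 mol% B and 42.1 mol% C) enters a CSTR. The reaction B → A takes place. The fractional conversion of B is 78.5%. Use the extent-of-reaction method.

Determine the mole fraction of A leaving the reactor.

B reacted = 0.785 × 74.75 = 58.68 mol; ν_B = −1, so ξ = 58.68/1 = 58.68 mol.
Outlet amounts (n = n₀ + ν ξ):
  B: 74.75 − 1(58.68) = 16.07
  A: 0 + 1(58.68) = 58.68
  C: 54.35 (inert)
Total out = 129.1 mol; y_A = 58.68 / 129.1 = 0.4545.

0.455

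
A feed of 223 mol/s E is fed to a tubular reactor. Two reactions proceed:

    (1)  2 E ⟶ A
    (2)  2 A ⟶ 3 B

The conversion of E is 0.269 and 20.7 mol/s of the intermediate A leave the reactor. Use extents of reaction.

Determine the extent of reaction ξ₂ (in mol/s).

Conversion of E: E consumed = 2ξ₁ = 0.269 × 223 → ξ₁ = 29.99 mol/s.
A balance: n_A = 0 + 1ξ₁ − 2ξ₂ = 20.7 → ξ₂ = (1·29.99 − 20.7)/2 = 4.647 mol/s.
Outlet amounts (n = n₀ + Σ ν·ξ):
  E: 223 − 2(29.99) = 163
  A: 0 + 1(29.99) − 2(4.647) = 20.7
  B: 0 + 3(4.647) = 13.94

ξ₂ = 4.65 mol/s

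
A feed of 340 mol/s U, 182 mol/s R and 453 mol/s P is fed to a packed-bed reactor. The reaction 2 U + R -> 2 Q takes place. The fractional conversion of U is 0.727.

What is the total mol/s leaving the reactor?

U reacted = 0.727 × 340 = 247.2 mol/s; ν_U = −2, so ξ = 247.2/2 = 123.6 mol/s.
Outlet amounts (n = n₀ + ν ξ):
  U: 340 − 2(123.6) = 92.82
  R: 182 − 1(123.6) = 58.41
  Q: 0 + 2(123.6) = 247.2
  P: 453 (inert)
Total out = 92.82 + 58.41 + 247.2 + 453 = 851.4 mol/s.

851 mol/s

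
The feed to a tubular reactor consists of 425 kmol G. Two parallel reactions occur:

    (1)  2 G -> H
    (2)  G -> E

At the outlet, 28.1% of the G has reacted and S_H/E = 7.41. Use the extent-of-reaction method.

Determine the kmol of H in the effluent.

55.9 kmol

Conversion of G: G consumed = 0.281 × 425 = 119.4 kmol = 2ξ₁ + 1ξ₂.
Selectivity: 1ξ₁ / (1ξ₂) = 7.41 → ξ₁ = 7.41 ξ₂.
Substitute: (2·7.41 + 1) ξ₂ = 119.4 → ξ₂ = 7.549 kmol, ξ₁ = 55.94 kmol.
Outlet amounts (n = n₀ + Σ ν·ξ):
  G: 425 − 2(55.94) − 1(7.549) = 305.6
  H: 0 + 1(55.94) = 55.94
  E: 0 + 1(7.549) = 7.549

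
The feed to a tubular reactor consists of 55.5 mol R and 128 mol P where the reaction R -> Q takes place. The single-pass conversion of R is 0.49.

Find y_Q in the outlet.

R reacted = 0.49 × 55.5 = 27.2 mol; ν_R = −1, so ξ = 27.2/1 = 27.2 mol.
Outlet amounts (n = n₀ + ν ξ):
  R: 55.5 − 1(27.2) = 28.3
  Q: 0 + 1(27.2) = 27.2
  P: 128 (inert)
Total out = 183.5 mol; y_Q = 27.2 / 183.5 = 0.1482.

0.148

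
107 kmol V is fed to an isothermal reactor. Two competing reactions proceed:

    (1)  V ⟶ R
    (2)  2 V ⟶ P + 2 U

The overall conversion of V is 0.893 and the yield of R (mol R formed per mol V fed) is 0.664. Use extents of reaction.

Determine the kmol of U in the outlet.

24.5 kmol

Yield of R: 1ξ₁ / 107 = 0.664 → ξ₁ = 71.05 kmol.
Conversion of V: 1ξ₁ + 2ξ₂ = 0.893 × 107 = 95.55 → ξ₂ = 12.25 kmol.
Outlet amounts (n = n₀ + Σ ν·ξ):
  V: 107 − 1(71.05) − 2(12.25) = 11.45
  R: 0 + 1(71.05) = 71.05
  P: 0 + 1(12.25) = 12.25
  U: 0 + 2(12.25) = 24.5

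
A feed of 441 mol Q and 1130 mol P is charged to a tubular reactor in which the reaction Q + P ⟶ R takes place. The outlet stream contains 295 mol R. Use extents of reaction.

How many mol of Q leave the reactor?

146 mol

For R: n = n₀ + 1ξ → 295 = 0 + 1ξ, giving ξ = 295 mol.
Outlet amounts (n = n₀ + ν ξ):
  Q: 441 − 1(295) = 146
  P: 1130 − 1(295) = 835
  R: 0 + 1(295) = 295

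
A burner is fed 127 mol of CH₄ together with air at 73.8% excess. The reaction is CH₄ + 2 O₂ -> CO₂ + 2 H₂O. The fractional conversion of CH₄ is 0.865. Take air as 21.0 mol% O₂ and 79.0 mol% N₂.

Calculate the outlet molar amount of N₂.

1660 mol

Stoichiometric O₂ = 2 × 127 = 254 mol; O₂ fed = 254 × 1.738 = 441.5 mol.
N₂ fed = 441.5 × 79/21 = 1661 mol.
Fuel reacted = 0.865 × 127 → ξ = 109.9 mol.
Outlet (n = n₀ + ν ξ):
  CH₄: 127 − 1(109.9) = 17.14
  O₂: 441.5 − 2(109.9) = 221.7
  N₂: 1661 (inert)
  CO₂: 0 + 1(109.9) = 109.9
  H₂O: 0 + 2(109.9) = 219.7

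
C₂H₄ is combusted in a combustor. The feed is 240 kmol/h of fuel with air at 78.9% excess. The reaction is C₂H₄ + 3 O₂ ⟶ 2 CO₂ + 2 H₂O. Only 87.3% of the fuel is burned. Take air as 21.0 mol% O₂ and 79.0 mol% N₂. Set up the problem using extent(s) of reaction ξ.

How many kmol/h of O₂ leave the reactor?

Stoichiometric O₂ = 3 × 240 = 720 kmol/h; O₂ fed = 720 × 1.789 = 1288 kmol/h.
N₂ fed = 1288 × 79/21 = 4846 kmol/h.
Fuel reacted = 0.873 × 240 → ξ = 209.5 kmol/h.
Outlet (n = n₀ + ν ξ):
  C₂H₄: 240 − 1(209.5) = 30.48
  O₂: 1288 − 3(209.5) = 659.5
  N₂: 4846 (inert)
  CO₂: 0 + 2(209.5) = 419
  H₂O: 0 + 2(209.5) = 419

660 kmol/h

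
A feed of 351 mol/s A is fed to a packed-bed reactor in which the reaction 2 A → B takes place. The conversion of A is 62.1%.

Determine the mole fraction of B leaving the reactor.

0.45

A reacted = 0.621 × 351 = 218 mol/s; ν_A = −2, so ξ = 218/2 = 109 mol/s.
Outlet amounts (n = n₀ + ν ξ):
  A: 351 − 2(109) = 133
  B: 0 + 1(109) = 109
Total out = 242 mol/s; y_B = 109 / 242 = 0.4503.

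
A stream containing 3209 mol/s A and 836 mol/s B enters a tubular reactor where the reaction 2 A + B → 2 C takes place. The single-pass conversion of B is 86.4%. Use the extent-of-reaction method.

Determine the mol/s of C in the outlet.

1440 mol/s

B reacted = 0.864 × 836 = 722.3 mol/s; ν_B = −1, so ξ = 722.3/1 = 722.3 mol/s.
Outlet amounts (n = n₀ + ν ξ):
  A: 3209 − 2(722.3) = 1764
  B: 836 − 1(722.3) = 113.7
  C: 0 + 2(722.3) = 1445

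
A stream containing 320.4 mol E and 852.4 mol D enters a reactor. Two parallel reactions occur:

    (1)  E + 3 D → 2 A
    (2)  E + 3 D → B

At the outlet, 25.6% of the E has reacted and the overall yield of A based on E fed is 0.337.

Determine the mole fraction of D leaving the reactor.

Yield of A: 2ξ₁ / 320.4 = 0.337 → ξ₁ = 53.99 mol.
Conversion of E: 1ξ₁ + 1ξ₂ = 0.256 × 320.4 = 82.02 → ξ₂ = 28.03 mol.
Outlet amounts (n = n₀ + Σ ν·ξ):
  E: 320.4 − 1(53.99) − 1(28.03) = 238.4
  D: 852.4 − 3(53.99) − 3(28.03) = 606.3
  A: 0 + 2(53.99) = 108
  B: 0 + 1(28.03) = 28.03
Total out = 980.7 mol; y_D = 606.3 / 980.7 = 0.6183.

0.618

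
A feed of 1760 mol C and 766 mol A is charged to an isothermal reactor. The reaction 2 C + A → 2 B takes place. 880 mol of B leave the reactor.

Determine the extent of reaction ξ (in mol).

ξ = 440 mol

For B: n = n₀ + 2ξ → 880 = 0 + 2ξ, giving ξ = 440 mol.
Outlet amounts (n = n₀ + ν ξ):
  C: 1760 − 2(440) = 880
  A: 766 − 1(440) = 326
  B: 0 + 2(440) = 880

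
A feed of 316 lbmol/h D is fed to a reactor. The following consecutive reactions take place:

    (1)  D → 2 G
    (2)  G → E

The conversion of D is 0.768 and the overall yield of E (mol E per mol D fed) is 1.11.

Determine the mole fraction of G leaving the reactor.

Conversion of D: D consumed = 1ξ₁ = 0.768 × 316 → ξ₁ = 242.7 lbmol/h.
Yield of E: 1ξ₂ / 316 = 1.11 → ξ₂ = 350.8 lbmol/h.
Outlet amounts (n = n₀ + Σ ν·ξ):
  D: 316 − 1(242.7) = 73.31
  G: 0 + 2(242.7) − 1(350.8) = 134.6
  E: 0 + 1(350.8) = 350.8
Total out = 558.7 lbmol/h; y_G = 134.6 / 558.7 = 0.241.

0.241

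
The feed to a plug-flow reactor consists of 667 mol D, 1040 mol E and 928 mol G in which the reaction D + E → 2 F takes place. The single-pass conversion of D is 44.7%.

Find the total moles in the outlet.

D reacted = 0.447 × 667 = 298.1 mol; ν_D = −1, so ξ = 298.1/1 = 298.1 mol.
Outlet amounts (n = n₀ + ν ξ):
  D: 667 − 1(298.1) = 368.9
  E: 1040 − 1(298.1) = 741.9
  F: 0 + 2(298.1) = 596.3
  G: 928 (inert)
Total out = 368.9 + 741.9 + 596.3 + 928 = 2635 mol.

2640 mol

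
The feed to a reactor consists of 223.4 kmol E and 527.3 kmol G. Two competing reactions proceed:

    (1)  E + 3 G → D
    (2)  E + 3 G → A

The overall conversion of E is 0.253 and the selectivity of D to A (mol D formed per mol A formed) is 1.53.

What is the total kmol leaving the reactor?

Conversion of E: E consumed = 0.253 × 223.4 = 56.52 kmol = 1ξ₁ + 1ξ₂.
Selectivity: 1ξ₁ / (1ξ₂) = 1.53 → ξ₁ = 1.53 ξ₂.
Substitute: (1·1.53 + 1) ξ₂ = 56.52 → ξ₂ = 22.34 kmol, ξ₁ = 34.18 kmol.
Outlet amounts (n = n₀ + Σ ν·ξ):
  E: 223.4 − 1(34.18) − 1(22.34) = 166.9
  G: 527.3 − 3(34.18) − 3(22.34) = 357.7
  D: 0 + 1(34.18) = 34.18
  A: 0 + 1(22.34) = 22.34
Total out = 166.9 + 357.7 + 34.18 + 22.34 = 581.1 kmol.

581 kmol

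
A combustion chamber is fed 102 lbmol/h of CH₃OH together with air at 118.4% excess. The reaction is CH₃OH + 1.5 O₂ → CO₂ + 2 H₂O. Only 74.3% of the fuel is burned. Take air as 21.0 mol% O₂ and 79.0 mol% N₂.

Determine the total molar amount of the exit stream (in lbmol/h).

Stoichiometric O₂ = 1.5 × 102 = 153 lbmol/h; O₂ fed = 153 × 2.184 = 334.2 lbmol/h.
N₂ fed = 334.2 × 79/21 = 1257 lbmol/h.
Fuel reacted = 0.743 × 102 → ξ = 75.79 lbmol/h.
Outlet (n = n₀ + ν ξ):
  CH₃OH: 102 − 1(75.79) = 26.21
  O₂: 334.2 − 1.5(75.79) = 220.5
  N₂: 1257 (inert)
  CO₂: 0 + 1(75.79) = 75.79
  H₂O: 0 + 2(75.79) = 151.6
Total out = 26.21 + 220.5 + 1257 + 75.79 + 151.6 = 1731 lbmol/h.

1730 lbmol/h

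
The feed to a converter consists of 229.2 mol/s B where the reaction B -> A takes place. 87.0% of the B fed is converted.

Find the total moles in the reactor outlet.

B reacted = 0.87 × 229.2 = 199.4 mol/s; ν_B = −1, so ξ = 199.4/1 = 199.4 mol/s.
Outlet amounts (n = n₀ + ν ξ):
  B: 229.2 − 1(199.4) = 29.8
  A: 0 + 1(199.4) = 199.4
Total out = 29.8 + 199.4 = 229.2 mol/s.

229 mol/s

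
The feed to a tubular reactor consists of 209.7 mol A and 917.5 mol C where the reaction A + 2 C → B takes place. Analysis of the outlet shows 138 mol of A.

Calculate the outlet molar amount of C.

774 mol

For A: n = n₀ − 1ξ → 138 = 209.7 − 1ξ, giving ξ = 71.7 mol.
Outlet amounts (n = n₀ + ν ξ):
  A: 209.7 − 1(71.7) = 138
  C: 917.5 − 2(71.7) = 774.1
  B: 0 + 1(71.7) = 71.7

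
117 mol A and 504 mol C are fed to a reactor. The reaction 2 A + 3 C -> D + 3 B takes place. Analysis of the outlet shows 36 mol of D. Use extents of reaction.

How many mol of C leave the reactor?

For D: n = n₀ + 1ξ → 36 = 0 + 1ξ, giving ξ = 36 mol.
Outlet amounts (n = n₀ + ν ξ):
  A: 117 − 2(36) = 45
  C: 504 − 3(36) = 396
  D: 0 + 1(36) = 36
  B: 0 + 3(36) = 108

396 mol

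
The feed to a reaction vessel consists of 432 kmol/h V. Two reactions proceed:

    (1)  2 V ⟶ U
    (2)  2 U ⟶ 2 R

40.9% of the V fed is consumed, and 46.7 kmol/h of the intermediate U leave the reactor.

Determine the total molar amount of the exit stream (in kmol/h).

Conversion of V: V consumed = 2ξ₁ = 0.409 × 432 → ξ₁ = 88.34 kmol/h.
U balance: n_U = 0 + 1ξ₁ − 2ξ₂ = 46.7 → ξ₂ = (1·88.34 − 46.7)/2 = 20.82 kmol/h.
Outlet amounts (n = n₀ + Σ ν·ξ):
  V: 432 − 2(88.34) = 255.3
  U: 0 + 1(88.34) − 2(20.82) = 46.7
  R: 0 + 2(20.82) = 41.64
Total out = 255.3 + 46.7 + 41.64 = 343.7 kmol/h.

344 kmol/h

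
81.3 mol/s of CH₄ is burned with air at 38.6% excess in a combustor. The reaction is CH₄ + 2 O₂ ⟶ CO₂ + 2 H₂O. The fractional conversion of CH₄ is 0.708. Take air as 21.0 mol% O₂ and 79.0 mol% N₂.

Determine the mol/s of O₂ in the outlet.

Stoichiometric O₂ = 2 × 81.3 = 162.6 mol/s; O₂ fed = 162.6 × 1.386 = 225.4 mol/s.
N₂ fed = 225.4 × 79/21 = 847.8 mol/s.
Fuel reacted = 0.708 × 81.3 → ξ = 57.56 mol/s.
Outlet (n = n₀ + ν ξ):
  CH₄: 81.3 − 1(57.56) = 23.74
  O₂: 225.4 − 2(57.56) = 110.2
  N₂: 847.8 (inert)
  CO₂: 0 + 1(57.56) = 57.56
  H₂O: 0 + 2(57.56) = 115.1

110 mol/s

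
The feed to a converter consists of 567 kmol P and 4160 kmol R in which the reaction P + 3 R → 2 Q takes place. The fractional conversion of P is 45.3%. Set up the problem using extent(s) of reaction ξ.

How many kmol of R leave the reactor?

3390 kmol

P reacted = 0.453 × 567 = 256.9 kmol; ν_P = −1, so ξ = 256.9/1 = 256.9 kmol.
Outlet amounts (n = n₀ + ν ξ):
  P: 567 − 1(256.9) = 310.1
  R: 4160 − 3(256.9) = 3389
  Q: 0 + 2(256.9) = 513.7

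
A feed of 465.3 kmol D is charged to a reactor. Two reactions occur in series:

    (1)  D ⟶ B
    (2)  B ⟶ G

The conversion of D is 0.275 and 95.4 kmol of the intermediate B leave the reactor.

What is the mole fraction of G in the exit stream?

0.07

Conversion of D: D consumed = 1ξ₁ = 0.275 × 465.3 → ξ₁ = 128 kmol.
B balance: n_B = 0 + 1ξ₁ − 1ξ₂ = 95.4 → ξ₂ = (1·128 − 95.4)/1 = 32.56 kmol.
Outlet amounts (n = n₀ + Σ ν·ξ):
  D: 465.3 − 1(128) = 337.3
  B: 0 + 1(128) − 1(32.56) = 95.4
  G: 0 + 1(32.56) = 32.56
Total out = 465.3 kmol; y_G = 32.56 / 465.3 = 0.06997.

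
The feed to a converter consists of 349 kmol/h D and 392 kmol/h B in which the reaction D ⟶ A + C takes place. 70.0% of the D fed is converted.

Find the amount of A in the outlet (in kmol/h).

D reacted = 0.7 × 349 = 244.3 kmol/h; ν_D = −1, so ξ = 244.3/1 = 244.3 kmol/h.
Outlet amounts (n = n₀ + ν ξ):
  D: 349 − 1(244.3) = 104.7
  A: 0 + 1(244.3) = 244.3
  C: 0 + 1(244.3) = 244.3
  B: 392 (inert)

244 kmol/h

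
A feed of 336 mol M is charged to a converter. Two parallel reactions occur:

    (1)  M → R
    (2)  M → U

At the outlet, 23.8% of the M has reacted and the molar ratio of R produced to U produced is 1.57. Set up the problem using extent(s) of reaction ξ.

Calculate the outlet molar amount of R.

48.9 mol

Conversion of M: M consumed = 0.238 × 336 = 79.97 mol = 1ξ₁ + 1ξ₂.
Selectivity: 1ξ₁ / (1ξ₂) = 1.57 → ξ₁ = 1.57 ξ₂.
Substitute: (1·1.57 + 1) ξ₂ = 79.97 → ξ₂ = 31.12 mol, ξ₁ = 48.85 mol.
Outlet amounts (n = n₀ + Σ ν·ξ):
  M: 336 − 1(48.85) − 1(31.12) = 256
  R: 0 + 1(48.85) = 48.85
  U: 0 + 1(31.12) = 31.12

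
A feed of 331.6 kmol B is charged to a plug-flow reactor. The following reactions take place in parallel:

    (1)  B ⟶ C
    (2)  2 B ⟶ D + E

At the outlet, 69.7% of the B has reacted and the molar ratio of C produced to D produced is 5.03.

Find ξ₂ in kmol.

Conversion of B: B consumed = 0.697 × 331.6 = 231.1 kmol = 1ξ₁ + 2ξ₂.
Selectivity: 1ξ₁ / (1ξ₂) = 5.03 → ξ₁ = 5.03 ξ₂.
Substitute: (1·5.03 + 2) ξ₂ = 231.1 → ξ₂ = 32.88 kmol, ξ₁ = 165.4 kmol.
Outlet amounts (n = n₀ + Σ ν·ξ):
  B: 331.6 − 1(165.4) − 2(32.88) = 100.5
  C: 0 + 1(165.4) = 165.4
  D: 0 + 1(32.88) = 32.88
  E: 0 + 1(32.88) = 32.88

ξ₂ = 32.9 kmol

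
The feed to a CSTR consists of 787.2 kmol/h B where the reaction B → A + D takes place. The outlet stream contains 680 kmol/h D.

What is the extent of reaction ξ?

ξ = 680 kmol/h

For D: n = n₀ + 1ξ → 680 = 0 + 1ξ, giving ξ = 680 kmol/h.
Outlet amounts (n = n₀ + ν ξ):
  B: 787.2 − 1(680) = 107.2
  A: 0 + 1(680) = 680
  D: 0 + 1(680) = 680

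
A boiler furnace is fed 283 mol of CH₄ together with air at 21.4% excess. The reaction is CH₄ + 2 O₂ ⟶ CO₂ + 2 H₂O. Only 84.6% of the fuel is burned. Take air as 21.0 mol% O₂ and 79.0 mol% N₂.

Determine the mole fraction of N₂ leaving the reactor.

Stoichiometric O₂ = 2 × 283 = 566 mol; O₂ fed = 566 × 1.214 = 687.1 mol.
N₂ fed = 687.1 × 79/21 = 2585 mol.
Fuel reacted = 0.846 × 283 → ξ = 239.4 mol.
Outlet (n = n₀ + ν ξ):
  CH₄: 283 − 1(239.4) = 43.58
  O₂: 687.1 − 2(239.4) = 208.3
  N₂: 2585 (inert)
  CO₂: 0 + 1(239.4) = 239.4
  H₂O: 0 + 2(239.4) = 478.8
Total out = 3555 mol; y_N₂ = 2585 / 3555 = 0.7271.

0.727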